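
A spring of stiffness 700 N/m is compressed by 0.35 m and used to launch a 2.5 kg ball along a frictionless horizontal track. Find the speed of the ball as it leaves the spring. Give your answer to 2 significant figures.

v = 5.9 m/s

The ball leaves the spring when the spring is at natural length, so ½kx² = ½mv²
v = x√(k/m) = 0.35 × √(700/2.5) = 5.857 m/s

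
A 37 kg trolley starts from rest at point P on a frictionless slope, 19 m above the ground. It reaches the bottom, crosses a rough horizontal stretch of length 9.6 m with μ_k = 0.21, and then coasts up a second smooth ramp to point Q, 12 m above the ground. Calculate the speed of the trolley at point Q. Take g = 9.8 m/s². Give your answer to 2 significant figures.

Energy at P: mgh₁ = (37)(9.8)(19) = 6889.4 J
Friction loss: W_f = μ_k mg d = 731.0 J
At Q: ½mv² + mgh₂ = mgh₁ − W_f
½mv² = 6889.4 − 731.0 − 4351.2 = 1807.2 J
v = √(2 × 1807.2/37) = 9.884 m/s

v = 9.9 m/s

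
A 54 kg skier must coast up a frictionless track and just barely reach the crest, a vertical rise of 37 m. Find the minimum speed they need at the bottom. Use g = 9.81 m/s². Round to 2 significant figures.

v = 27 m/s

At the top they are momentarily at rest, so all KE converts to PE: ½mv² = mgh
v = √(2gh) = √(2 × 9.81 × 37) = 26.94 m/s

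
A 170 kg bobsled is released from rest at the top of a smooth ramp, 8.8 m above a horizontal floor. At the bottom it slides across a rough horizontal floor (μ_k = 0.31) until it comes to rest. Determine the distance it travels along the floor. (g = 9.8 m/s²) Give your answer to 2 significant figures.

d = 28 m

Energy bookkeeping (friction removes W_f = μ_k N d):
At rest all PE has been dissipated by friction: mgh = μ_k m g d
d = h/μ_k = 8.8/0.31 = 28.39 m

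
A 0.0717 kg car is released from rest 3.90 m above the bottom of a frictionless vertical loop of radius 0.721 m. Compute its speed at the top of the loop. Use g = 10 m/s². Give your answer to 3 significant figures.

v = 7.01 m/s

Energy conservation: mgh = ½mv_top² + mg(2r)
v_top² = 2g(h − 2r) = 2(10)(3.90 − 1.442) = 49.16
v_top = 7.011 m/s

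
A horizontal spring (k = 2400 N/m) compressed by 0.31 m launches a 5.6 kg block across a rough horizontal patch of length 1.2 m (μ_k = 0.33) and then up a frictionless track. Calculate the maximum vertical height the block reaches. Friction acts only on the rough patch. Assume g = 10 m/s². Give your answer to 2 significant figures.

Spring energy: E₀ = ½kx² = ½(2400)(0.31)² = 115.32 J
Friction: W_f = μ_k mg d = (0.33)(5.6)(10)(1.2) = 22.18 J
Energy at base of ramp: E = 115.32 − 22.18 = 93.144 J
At max height all remaining energy is PE: mgh = E ⇒ h = E/(mg) = 93.144/(5.6 × 10) = 1.663 m

h = 1.7 m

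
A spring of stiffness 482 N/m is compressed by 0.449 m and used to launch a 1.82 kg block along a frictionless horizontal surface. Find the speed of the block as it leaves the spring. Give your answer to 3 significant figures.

The block leaves the spring when the spring is at natural length, so ½kx² = ½mv²
v = x√(k/m) = 0.449 × √(482/1.82) = 7.307 m/s

v = 7.31 m/s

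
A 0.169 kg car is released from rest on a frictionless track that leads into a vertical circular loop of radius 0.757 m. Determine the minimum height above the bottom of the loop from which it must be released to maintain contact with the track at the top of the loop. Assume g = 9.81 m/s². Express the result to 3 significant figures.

h = 1.89 m

At the top, for minimum speed gravity alone supplies the centripetal force: mg = mv_top²/r ⇒ v_top² = gr = 7.426 m²/s²
Energy conservation from release height h to the top (height 2r): mgh = ½mv_top² + mg(2r)
h = v_top²/(2g) + 2r = r/2 + 2r = 5r/2 = 1.893 m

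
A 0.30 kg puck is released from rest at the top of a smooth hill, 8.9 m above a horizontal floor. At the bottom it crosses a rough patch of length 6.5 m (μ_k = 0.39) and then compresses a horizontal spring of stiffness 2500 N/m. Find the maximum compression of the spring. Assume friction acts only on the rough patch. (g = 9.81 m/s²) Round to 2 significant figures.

Initial energy: E₁ = mgh = (0.30)(9.81)(8.9) = 26.193 J
Friction removes W_f = μ_k mg d = (0.39)(0.30)(9.81)(6.5) = 7.461 J
Energy reaching the spring: E = 26.193 − 7.461 = 18.732 J
At max compression ½kx² = E ⇒ x = √(2E/k) = √(2 × 18.732/2500) = 0.1224 m

x = 0.12 m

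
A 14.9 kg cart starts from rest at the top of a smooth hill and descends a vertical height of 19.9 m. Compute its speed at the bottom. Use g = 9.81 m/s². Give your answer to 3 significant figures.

Equating total energy at the two states: mgh = ½mv²
The mass cancels from both sides.
v = √(2gh) = √(2 × 9.81 × 19.9) = √390.44 = 19.76 m/s

v = 19.8 m/s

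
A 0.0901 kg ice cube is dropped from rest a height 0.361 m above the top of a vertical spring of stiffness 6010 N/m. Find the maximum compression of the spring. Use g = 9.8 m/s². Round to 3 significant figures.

Measuring PE from the top of the relaxed spring, at max compression the cube has dropped H + x with zero KE, so:
mg(H + x) = ½kx²
½(6010)x² − (0.0901)(9.8)x − (0.0901)(9.8)(0.361) = 0
3005x² − 0.8830x − 0.3188 = 0
x = [0.8830 + √(0.7797 + 3831.4)]/(2 × 3005) = 0.01045 m

x = 0.0104 m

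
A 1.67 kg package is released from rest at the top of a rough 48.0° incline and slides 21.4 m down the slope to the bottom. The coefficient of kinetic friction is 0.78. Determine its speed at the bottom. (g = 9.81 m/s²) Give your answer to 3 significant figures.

Taking the bottom as reference, mgh = ½mv² + μ_k N L with h = L sinθ, N = mg cosθ:
mgh = mgL sinθ = (1.67)(9.81)(21.4)sin48.0° = 260.54 J
W_f = μ_k mg cosθ · L = (0.78)(1.67)(9.81)cos48.0°·21.4 = 183.0 J
½mv² = 260.54 − 183.0 = 77.559 J
v = √(2 × 77.559/1.67) = 9.638 m/s

v = 9.64 m/s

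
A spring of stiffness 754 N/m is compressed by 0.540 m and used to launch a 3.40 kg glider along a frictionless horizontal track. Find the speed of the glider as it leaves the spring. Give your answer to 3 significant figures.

v = 8.04 m/s

Spring PE converts entirely to kinetic energy: ½kx² = ½mv²
v = x√(k/m) = 0.540 × √(754/3.40) = 8.042 m/s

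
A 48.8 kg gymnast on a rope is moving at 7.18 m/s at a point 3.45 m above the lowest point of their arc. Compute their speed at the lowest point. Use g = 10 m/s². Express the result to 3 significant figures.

v = 11.0 m/s

By conservation of mechanical energy, ½mv₀² + mgh = ½mv²
v² = v₀² + 2gh = (7.18)² + 2(10)(3.45) = 120.55
v = √120.55 = 10.98 m/s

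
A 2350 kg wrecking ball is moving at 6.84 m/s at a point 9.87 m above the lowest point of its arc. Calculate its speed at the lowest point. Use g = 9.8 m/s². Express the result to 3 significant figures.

Equating total energy at the two states: ½mv₀² + mgh = ½mv²
v² = v₀² + 2gh = (6.84)² + 2(9.8)(9.87) = 240.24
v = √240.24 = 15.50 m/s

v = 15.5 m/s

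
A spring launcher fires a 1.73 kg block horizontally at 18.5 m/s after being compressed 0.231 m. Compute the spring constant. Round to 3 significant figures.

k = 11100 N/m

Spring PE at full compression equals KE at release: ½kx² = ½mv²
k = mv²/x² = (1.73)(18.5)²/(0.231)² = 11096 N/m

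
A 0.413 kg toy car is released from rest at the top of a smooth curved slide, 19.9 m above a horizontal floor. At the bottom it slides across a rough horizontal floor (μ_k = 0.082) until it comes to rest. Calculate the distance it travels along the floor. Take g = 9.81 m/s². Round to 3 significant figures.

Energy at the top = energy at the end + work done against friction:
At rest all PE has been dissipated by friction: mgh = μ_k m g d
d = h/μ_k = 19.9/0.082 = 242.7 m

d = 243 m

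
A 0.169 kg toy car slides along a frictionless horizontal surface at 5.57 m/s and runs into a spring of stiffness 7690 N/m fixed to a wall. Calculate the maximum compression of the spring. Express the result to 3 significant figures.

Conservation of energy between contact and max compression: ½mv² = ½kx²
x = v√(m/k) = 5.57 × √(0.169/7690) = 0.02611 m

x = 0.0261 m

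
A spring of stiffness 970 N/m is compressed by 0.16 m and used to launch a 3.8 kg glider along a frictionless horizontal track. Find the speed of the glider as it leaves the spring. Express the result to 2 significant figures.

Conservation of energy: ½kx² = ½mv²
v = x√(k/m) = 0.16 × √(970/3.8) = 2.556 m/s

v = 2.6 m/s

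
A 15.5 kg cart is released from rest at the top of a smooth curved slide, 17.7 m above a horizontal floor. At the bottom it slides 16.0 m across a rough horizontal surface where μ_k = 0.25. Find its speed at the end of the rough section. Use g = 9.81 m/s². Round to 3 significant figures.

v = 16.4 m/s

Energy bookkeeping (friction removes W_f = μ_k N d):
mgh = ½mv² + μ_k m g d
W_f = μ_k mg d = (0.25)(15.5)(9.81)(16.0) = 608.2 J
½mv² = mgh − W_f = 2691.4 − 608.2 = 2083.2 J
v = √(2 × 2083.2/15.5) = 16.39 m/s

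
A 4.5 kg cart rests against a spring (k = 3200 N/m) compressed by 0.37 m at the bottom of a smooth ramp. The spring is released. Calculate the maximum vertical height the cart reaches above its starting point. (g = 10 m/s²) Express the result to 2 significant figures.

At maximum height the cart is at rest, so ½kx² = mgh
h = kx²/(2mg) = (3200)(0.37)²/(2 × 4.5 × 10) = 4.868 m

h = 4.9 m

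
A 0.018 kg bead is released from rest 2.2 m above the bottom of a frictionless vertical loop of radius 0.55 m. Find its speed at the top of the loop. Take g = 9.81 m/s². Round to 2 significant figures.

v = 4.6 m/s

Energy conservation: mgh = ½mv_top² + mg(2r)
v_top² = 2g(h − 2r) = 2(9.81)(2.2 − 1.100) = 21.58
v_top = 4.646 m/s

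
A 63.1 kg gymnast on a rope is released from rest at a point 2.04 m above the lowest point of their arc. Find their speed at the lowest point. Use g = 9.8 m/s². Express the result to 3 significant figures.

v = 6.32 m/s

By conservation of mechanical energy, mgh = ½mv²
v = √(2gh) = √(2 × 9.8 × 2.04) = √39.984 = 6.323 m/s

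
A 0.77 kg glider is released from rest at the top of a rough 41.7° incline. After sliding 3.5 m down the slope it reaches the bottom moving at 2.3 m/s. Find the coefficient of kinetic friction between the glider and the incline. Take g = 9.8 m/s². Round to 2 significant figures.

μ_k = 0.79

The energy dissipated by friction is the PE lost minus the KE gained:
mgL sinθ = 17.569 J; ½mv² = 2.0366 J
W_f = 17.569 − 2.0366 = 15.53 J
μ_k = W_f/(mg cosθ · L) = 15.53/(5.634 × 3.5) = 0.7877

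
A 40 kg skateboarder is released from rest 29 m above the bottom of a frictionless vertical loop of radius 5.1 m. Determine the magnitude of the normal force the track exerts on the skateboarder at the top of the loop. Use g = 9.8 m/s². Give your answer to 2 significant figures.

Energy from release to top (height 2r): mgh = ½mv_top² + mg(2r)
v_top² = 2g(h − 2r) = 2(9.8)(29 − 10.20) = 368.48 m²/s²
At the top, both N and weight point toward the centre: N + mg = mv_top²/r
N = m(v_top²/r − g) = 40(368.48/5.1 − 9.8) = 2498 N

N = 2500 N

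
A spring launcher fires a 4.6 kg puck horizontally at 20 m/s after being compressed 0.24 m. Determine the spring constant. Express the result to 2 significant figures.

Spring PE at full compression equals KE at release: ½kx² = ½mv²
k = mv²/x² = (4.6)(20)²/(0.24)² = 31944 N/m

k = 32000 N/m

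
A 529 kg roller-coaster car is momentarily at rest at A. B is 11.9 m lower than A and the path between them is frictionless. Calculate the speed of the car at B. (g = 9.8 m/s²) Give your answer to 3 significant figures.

Energy conservation between the two points: mgh = ½mv²
v = √(2gh) = √(2 × 9.8 × 11.9) = √233.24 = 15.27 m/s

v = 15.3 m/s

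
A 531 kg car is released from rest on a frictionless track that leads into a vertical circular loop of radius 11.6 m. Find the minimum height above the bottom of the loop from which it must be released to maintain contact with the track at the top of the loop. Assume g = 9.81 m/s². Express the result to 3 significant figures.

At the top, for minimum speed gravity alone supplies the centripetal force: mg = mv_top²/r ⇒ v_top² = gr = 113.8 m²/s²
Energy conservation from release height h to the top (height 2r): mgh = ½mv_top² + mg(2r)
h = v_top²/(2g) + 2r = r/2 + 2r = 5r/2 = 29.00 m

h = 29.0 m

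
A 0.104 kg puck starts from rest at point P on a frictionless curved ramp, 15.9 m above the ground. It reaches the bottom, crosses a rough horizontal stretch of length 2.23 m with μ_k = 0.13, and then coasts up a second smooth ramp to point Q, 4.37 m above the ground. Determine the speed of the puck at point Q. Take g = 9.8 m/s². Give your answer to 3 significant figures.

v = 14.8 m/s

Energy at P: mgh₁ = (0.104)(9.8)(15.9) = 16.205 J
Friction loss: W_f = μ_k mg d = 0.2955 J
At Q: ½mv² + mgh₂ = mgh₁ − W_f
½mv² = 16.205 − 0.2955 − 4.4539 = 11.456 J
v = √(2 × 11.456/0.104) = 14.84 m/s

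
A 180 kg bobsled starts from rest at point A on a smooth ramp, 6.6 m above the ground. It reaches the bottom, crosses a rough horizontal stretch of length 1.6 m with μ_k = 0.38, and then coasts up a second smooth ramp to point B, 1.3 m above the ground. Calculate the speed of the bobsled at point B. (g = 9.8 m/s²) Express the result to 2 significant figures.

Energy at A: mgh₁ = (180)(9.8)(6.6) = 11642 J
Friction loss: W_f = μ_k mg d = 1073 J
At B: ½mv² + mgh₂ = mgh₁ − W_f
½mv² = 11642 − 1073 − 2293.2 = 8276.7 J
v = √(2 × 8276.7/180) = 9.590 m/s

v = 9.6 m/s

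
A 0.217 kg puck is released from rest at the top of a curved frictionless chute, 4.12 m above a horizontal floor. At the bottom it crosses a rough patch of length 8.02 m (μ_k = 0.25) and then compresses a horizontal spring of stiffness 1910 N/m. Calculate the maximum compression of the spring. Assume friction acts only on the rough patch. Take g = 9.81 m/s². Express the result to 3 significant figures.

Initial energy: E₁ = mgh = (0.217)(9.81)(4.12) = 8.7705 J
Friction removes W_f = μ_k mg d = (0.25)(0.217)(9.81)(8.02) = 4.268 J
Energy reaching the spring: E = 8.7705 − 4.268 = 4.5023 J
At max compression ½kx² = E ⇒ x = √(2E/k) = √(2 × 4.5023/1910) = 0.06866 m

x = 0.0687 m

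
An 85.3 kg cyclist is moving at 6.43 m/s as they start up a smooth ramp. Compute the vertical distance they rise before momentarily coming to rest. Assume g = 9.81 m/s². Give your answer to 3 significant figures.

By energy conservation, ½mv² = mgh
h = v²/(2g) = 6.43²/(2 × 9.81) = 2.107 m

h = 2.11 m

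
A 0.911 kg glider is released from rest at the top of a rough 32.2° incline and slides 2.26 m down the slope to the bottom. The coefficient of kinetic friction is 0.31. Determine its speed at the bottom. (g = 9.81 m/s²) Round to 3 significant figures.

v = 3.46 m/s

Work–energy: mg(L sinθ) − μ_k(mg cosθ)L = ½mv²
mgh = mgL sinθ = (0.911)(9.81)(2.26)sin32.2° = 10.763 J
W_f = μ_k mg cosθ · L = (0.31)(0.911)(9.81)cos32.2°·2.26 = 5.298 J
½mv² = 10.763 − 5.298 = 5.4645 J
v = √(2 × 5.4645/0.911) = 3.464 m/s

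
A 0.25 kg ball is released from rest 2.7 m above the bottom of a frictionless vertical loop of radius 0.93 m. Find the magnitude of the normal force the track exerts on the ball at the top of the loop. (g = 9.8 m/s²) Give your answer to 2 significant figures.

Energy from release to top (height 2r): mgh = ½mv_top² + mg(2r)
v_top² = 2g(h − 2r) = 2(9.8)(2.7 − 1.860) = 16.464 m²/s²
At the top, both N and weight point toward the centre: N + mg = mv_top²/r
N = m(v_top²/r − g) = 0.25(16.464/0.93 − 9.8) = 1.976 N

N = 2.0 N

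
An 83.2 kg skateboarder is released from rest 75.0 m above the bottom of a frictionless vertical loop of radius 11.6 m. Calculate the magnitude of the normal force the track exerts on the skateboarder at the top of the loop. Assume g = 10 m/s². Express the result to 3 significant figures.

Energy from release to top (height 2r): mgh = ½mv_top² + mg(2r)
v_top² = 2g(h − 2r) = 2(10)(75.0 − 23.20) = 1036.0 m²/s²
At the top, both N and weight point toward the centre: N + mg = mv_top²/r
N = m(v_top²/r − g) = 83.2(1036.0/11.6 − 10) = 6599 N

N = 6600 N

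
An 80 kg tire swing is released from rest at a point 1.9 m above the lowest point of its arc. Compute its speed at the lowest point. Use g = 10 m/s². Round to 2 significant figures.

v = 6.2 m/s

By conservation of mechanical energy, mgh = ½mv²
The mass cancels from both sides.
v = √(2gh) = √(2 × 10 × 1.9) = √38.000 = 6.164 m/s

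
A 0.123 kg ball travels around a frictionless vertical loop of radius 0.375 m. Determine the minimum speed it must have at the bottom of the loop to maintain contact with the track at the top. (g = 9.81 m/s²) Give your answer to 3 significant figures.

At the top: mg = mv_top²/r ⇒ v_top² = gr = 3.679 m²/s²
Energy from bottom to top (height 2r): ½mv_bot² = ½mv_top² + mg(2r)
v_bot² = gr + 4gr = 5gr = 18.39
v_bot = √(5gr) = 4.289 m/s

v = 4.29 m/s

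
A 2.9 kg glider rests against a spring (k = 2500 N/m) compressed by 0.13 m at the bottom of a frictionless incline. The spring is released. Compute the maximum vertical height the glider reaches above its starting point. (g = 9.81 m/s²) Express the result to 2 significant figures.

h = 0.74 m

At maximum height the glider is at rest, so ½kx² = mgh
h = kx²/(2mg) = (2500)(0.13)²/(2 × 2.9 × 9.81) = 0.7426 m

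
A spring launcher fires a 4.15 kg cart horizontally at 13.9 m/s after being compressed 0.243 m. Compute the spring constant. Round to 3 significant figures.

k = 13600 N/m

Spring PE at full compression equals KE at release: ½kx² = ½mv²
k = mv²/x² = (4.15)(13.9)²/(0.243)² = 13579 N/m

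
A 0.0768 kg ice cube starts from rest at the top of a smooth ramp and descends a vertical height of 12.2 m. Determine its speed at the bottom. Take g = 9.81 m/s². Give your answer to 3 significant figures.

Energy conservation between the two points: mgh = ½mv²
The mass cancels from both sides.
v = √(2gh) = √(2 × 9.81 × 12.2) = √239.36 = 15.47 m/s

v = 15.5 m/s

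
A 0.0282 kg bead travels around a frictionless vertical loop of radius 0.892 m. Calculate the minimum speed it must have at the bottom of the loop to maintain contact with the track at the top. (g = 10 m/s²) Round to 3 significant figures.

v = 6.68 m/s

At the top: mg = mv_top²/r ⇒ v_top² = gr = 8.920 m²/s²
Energy from bottom to top (height 2r): ½mv_bot² = ½mv_top² + mg(2r)
v_bot² = gr + 4gr = 5gr = 44.60
v_bot = √(5gr) = 6.678 m/s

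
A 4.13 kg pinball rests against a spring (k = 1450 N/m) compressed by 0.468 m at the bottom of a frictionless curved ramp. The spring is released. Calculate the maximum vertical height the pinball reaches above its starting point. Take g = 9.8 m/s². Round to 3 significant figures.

h = 3.92 m

Energy conservation from release to the highest point: ½kx² = mgh
h = kx²/(2mg) = (1450)(0.468)²/(2 × 4.13 × 9.8) = 3.923 m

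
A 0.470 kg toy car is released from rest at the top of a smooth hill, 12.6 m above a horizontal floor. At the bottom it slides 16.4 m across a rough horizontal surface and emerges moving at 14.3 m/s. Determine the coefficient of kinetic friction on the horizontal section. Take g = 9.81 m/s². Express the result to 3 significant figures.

Energy at the top = energy at the end + work done against friction:
mgh = ½mv² + μ_k m g d
mgh = 58.095 J; ½mv² = 48.055 J
W_f = 58.095 − 48.055 = 10.04 J
μ_k = W_f/(mg·d) = 10.04/(4.611 × 16.4) = 0.1328

μ_k = 0.133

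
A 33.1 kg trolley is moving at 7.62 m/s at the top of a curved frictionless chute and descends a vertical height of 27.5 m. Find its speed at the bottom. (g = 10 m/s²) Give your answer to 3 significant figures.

Mechanical energy is conserved (no friction): ½mv₀² + mgh = ½mv²
The mass cancels from both sides.
v² = v₀² + 2gh = (7.62)² + 2(10)(27.5) = 608.06
v = √608.06 = 24.66 m/s

v = 24.7 m/s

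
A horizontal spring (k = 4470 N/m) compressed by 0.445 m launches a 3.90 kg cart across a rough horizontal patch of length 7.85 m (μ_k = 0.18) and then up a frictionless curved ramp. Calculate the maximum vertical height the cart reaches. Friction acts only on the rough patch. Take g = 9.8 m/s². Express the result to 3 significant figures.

h = 10.2 m

Spring energy: E₀ = ½kx² = ½(4470)(0.445)² = 442.59 J
Friction: W_f = μ_k mg d = (0.18)(3.90)(9.8)(7.85) = 54.00 J
Energy at base of ramp: E = 442.59 − 54.00 = 388.58 J
At max height all remaining energy is PE: mgh = E ⇒ h = E/(mg) = 388.58/(3.90 × 9.8) = 10.17 m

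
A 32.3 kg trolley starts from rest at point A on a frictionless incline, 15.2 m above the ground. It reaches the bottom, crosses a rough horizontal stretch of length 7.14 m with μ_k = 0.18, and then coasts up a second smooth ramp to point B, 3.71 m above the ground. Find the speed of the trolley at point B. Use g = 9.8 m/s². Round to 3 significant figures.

Energy at A: mgh₁ = (32.3)(9.8)(15.2) = 4811.4 J
Friction loss: W_f = μ_k mg d = 406.8 J
At B: ½mv² + mgh₂ = mgh₁ − W_f
½mv² = 4811.4 − 406.8 − 1174.4 = 3230.2 J
v = √(2 × 3230.2/32.3) = 14.14 m/s

v = 14.1 m/s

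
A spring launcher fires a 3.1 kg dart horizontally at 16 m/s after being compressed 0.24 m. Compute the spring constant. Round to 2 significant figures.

k = 14000 N/m

½kx² = ½mv²
k = mv²/x² = (3.1)(16)²/(0.24)² = 13778 N/m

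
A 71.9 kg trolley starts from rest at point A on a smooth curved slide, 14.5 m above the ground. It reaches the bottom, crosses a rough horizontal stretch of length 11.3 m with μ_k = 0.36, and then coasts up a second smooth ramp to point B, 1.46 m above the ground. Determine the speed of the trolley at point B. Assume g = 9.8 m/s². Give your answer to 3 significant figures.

v = 13.3 m/s

Energy at A: mgh₁ = (71.9)(9.8)(14.5) = 10217 J
Friction loss: W_f = μ_k mg d = 2866 J
At B: ½mv² + mgh₂ = mgh₁ − W_f
½mv² = 10217 − 2866 − 1028.7 = 6321.9 J
v = √(2 × 6321.9/71.9) = 13.26 m/s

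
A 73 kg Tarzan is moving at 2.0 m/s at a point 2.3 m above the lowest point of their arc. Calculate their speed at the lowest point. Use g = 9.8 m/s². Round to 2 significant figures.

v = 7.0 m/s

Energy conservation between the two points: ½mv₀² + mgh = ½mv²
v² = v₀² + 2gh = (2.0)² + 2(9.8)(2.3) = 49.080
v = √49.080 = 7.006 m/s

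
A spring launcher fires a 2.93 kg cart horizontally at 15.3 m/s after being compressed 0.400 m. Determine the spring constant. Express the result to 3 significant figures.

½kx² = ½mv²
k = mv²/x² = (2.93)(15.3)²/(0.400)² = 4287 N/m

k = 4290 N/m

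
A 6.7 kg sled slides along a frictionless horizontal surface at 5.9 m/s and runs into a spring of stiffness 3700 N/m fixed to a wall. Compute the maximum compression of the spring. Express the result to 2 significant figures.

x = 0.25 m

At max compression the sled is momentarily at rest: ½mv² = ½kx²
x = v√(m/k) = 5.9 × √(6.7/3700) = 0.2511 m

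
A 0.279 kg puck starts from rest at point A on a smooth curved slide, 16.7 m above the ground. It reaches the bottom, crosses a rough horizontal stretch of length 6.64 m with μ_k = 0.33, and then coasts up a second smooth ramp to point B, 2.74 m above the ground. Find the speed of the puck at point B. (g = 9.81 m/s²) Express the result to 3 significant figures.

v = 15.2 m/s

Energy at A: mgh₁ = (0.279)(9.81)(16.7) = 45.708 J
Friction loss: W_f = μ_k mg d = 5.997 J
At B: ½mv² + mgh₂ = mgh₁ − W_f
½mv² = 45.708 − 5.997 − 7.4994 = 32.211 J
v = √(2 × 32.211/0.279) = 15.20 m/s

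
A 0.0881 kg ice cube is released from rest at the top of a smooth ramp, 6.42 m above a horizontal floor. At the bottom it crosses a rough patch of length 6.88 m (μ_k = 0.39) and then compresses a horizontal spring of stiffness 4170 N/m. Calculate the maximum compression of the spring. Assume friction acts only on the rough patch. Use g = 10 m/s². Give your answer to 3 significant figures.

Initial energy: E₁ = mgh = (0.0881)(10)(6.42) = 5.6560 J
Friction removes W_f = μ_k mg d = (0.39)(0.0881)(10)(6.88) = 2.364 J
Energy reaching the spring: E = 5.6560 − 2.364 = 3.2921 J
At max compression ½kx² = E ⇒ x = √(2E/k) = √(2 × 3.2921/4170) = 0.03974 m

x = 0.0397 m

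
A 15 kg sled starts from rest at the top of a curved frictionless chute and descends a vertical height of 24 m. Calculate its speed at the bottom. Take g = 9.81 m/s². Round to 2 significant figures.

Mechanical energy is conserved (no friction): mgh = ½mv²
v = √(2gh) = √(2 × 9.81 × 24) = √470.88 = 21.70 m/s

v = 22 m/s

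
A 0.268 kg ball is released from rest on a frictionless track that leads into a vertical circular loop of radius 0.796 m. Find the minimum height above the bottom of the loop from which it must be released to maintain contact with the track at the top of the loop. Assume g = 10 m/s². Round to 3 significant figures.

h = 1.99 m

At the top, for minimum speed gravity alone supplies the centripetal force: mg = mv_top²/r ⇒ v_top² = gr = 7.960 m²/s²
Energy conservation from release height h to the top (height 2r): mgh = ½mv_top² + mg(2r)
h = v_top²/(2g) + 2r = r/2 + 2r = 5r/2 = 1.990 m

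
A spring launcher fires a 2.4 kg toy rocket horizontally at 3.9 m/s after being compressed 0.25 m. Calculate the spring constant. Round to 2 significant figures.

Spring PE at full compression equals KE at release: ½kx² = ½mv²
k = mv²/x² = (2.4)(3.9)²/(0.25)² = 584.1 N/m

k = 580 N/m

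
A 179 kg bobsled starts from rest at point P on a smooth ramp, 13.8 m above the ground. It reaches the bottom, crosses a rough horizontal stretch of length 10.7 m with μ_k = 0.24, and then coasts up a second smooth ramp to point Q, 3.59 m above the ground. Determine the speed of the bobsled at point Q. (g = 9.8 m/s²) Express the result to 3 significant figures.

v = 12.2 m/s

Energy at P: mgh₁ = (179)(9.8)(13.8) = 24208 J
Friction loss: W_f = μ_k mg d = 4505 J
At Q: ½mv² + mgh₂ = mgh₁ − W_f
½mv² = 24208 − 4505 − 6297.6 = 13406 J
v = √(2 × 13406/179) = 12.24 m/s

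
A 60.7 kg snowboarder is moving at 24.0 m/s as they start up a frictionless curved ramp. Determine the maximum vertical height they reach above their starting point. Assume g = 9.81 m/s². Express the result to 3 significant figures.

h = 29.4 m

Setting KE at the bottom equal to PE gained: ½mv² = mgh
h = v²/(2g) = 24.0²/(2 × 9.81) = 29.36 m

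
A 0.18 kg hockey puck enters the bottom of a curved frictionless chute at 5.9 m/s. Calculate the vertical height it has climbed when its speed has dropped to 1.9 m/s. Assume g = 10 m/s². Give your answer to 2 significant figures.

Conservation of energy: ½mv₁² = ½mv₂² + mgh
h = (v₁² − v₂²)/(2g) = (5.9² − 1.9²)/(2 × 10) = 1.560 m

h = 1.6 m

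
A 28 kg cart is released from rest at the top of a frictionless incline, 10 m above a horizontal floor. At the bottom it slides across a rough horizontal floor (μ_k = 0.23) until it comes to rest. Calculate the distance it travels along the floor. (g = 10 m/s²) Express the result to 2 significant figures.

d = 43 m

Applying the work–energy principle:
At rest all PE has been dissipated by friction: mgh = μ_k m g d
d = h/μ_k = 10/0.23 = 43.48 m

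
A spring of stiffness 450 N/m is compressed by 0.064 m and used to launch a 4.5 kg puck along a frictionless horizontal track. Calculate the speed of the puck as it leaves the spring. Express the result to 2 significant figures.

Spring PE converts entirely to kinetic energy: ½kx² = ½mv²
v = x√(k/m) = 0.064 × √(450/4.5) = 0.6400 m/s

v = 0.64 m/s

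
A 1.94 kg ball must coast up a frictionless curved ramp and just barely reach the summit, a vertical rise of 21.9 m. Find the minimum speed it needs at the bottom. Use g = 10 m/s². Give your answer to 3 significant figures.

At the top it is momentarily at rest, so all KE converts to PE: ½mv² = mgh
v = √(2gh) = √(2 × 10 × 21.9) = 20.93 m/s

v = 20.9 m/s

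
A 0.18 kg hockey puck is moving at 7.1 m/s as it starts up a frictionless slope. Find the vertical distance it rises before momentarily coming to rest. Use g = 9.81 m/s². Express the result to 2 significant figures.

h = 2.6 m

Setting KE at the bottom equal to PE gained: ½mv² = mgh
h = v²/(2g) = 7.1²/(2 × 9.81) = 2.569 m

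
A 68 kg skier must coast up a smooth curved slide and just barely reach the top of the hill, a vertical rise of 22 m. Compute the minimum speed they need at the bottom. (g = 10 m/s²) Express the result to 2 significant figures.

v = 21 m/s

At the top they are momentarily at rest, so all KE converts to PE: ½mv² = mgh
v = √(2gh) = √(2 × 10 × 22) = 20.98 m/s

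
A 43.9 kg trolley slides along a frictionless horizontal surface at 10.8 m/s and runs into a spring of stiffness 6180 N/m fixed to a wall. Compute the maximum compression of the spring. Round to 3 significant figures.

x = 0.910 m

All KE is stored as spring PE at maximum compression: ½mv² = ½kx²
x = v√(m/k) = 10.8 × √(43.9/6180) = 0.9103 m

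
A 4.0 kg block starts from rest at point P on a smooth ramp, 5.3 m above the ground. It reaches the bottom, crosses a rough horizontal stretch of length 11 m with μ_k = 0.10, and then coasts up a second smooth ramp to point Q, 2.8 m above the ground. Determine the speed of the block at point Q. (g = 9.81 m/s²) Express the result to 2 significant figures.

v = 5.2 m/s

Energy at P: mgh₁ = (4.0)(9.81)(5.3) = 207.97 J
Friction loss: W_f = μ_k mg d = 43.16 J
At Q: ½mv² + mgh₂ = mgh₁ − W_f
½mv² = 207.97 − 43.16 − 109.87 = 54.936 J
v = √(2 × 54.936/4.0) = 5.241 m/s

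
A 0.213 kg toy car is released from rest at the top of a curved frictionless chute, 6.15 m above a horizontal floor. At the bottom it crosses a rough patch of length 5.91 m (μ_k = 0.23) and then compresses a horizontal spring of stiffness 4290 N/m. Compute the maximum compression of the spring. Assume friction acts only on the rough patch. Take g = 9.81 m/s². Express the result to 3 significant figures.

Initial energy: E₁ = mgh = (0.213)(9.81)(6.15) = 12.851 J
Friction removes W_f = μ_k mg d = (0.23)(0.213)(9.81)(5.91) = 2.840 J
Energy reaching the spring: E = 12.851 − 2.840 = 10.010 J
At max compression ½kx² = E ⇒ x = √(2E/k) = √(2 × 10.010/4290) = 0.06831 m

x = 0.0683 m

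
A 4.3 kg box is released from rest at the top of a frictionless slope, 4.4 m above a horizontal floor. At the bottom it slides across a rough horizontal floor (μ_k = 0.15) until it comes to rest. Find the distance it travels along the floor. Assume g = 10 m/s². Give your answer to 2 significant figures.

d = 29 m

Applying the work–energy principle:
At rest all PE has been dissipated by friction: mgh = μ_k m g d
d = h/μ_k = 4.4/0.15 = 29.33 m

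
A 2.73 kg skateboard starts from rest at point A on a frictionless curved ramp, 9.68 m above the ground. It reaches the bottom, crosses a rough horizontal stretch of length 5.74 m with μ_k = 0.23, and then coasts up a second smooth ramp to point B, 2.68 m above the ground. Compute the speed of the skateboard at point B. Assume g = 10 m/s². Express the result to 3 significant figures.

v = 10.7 m/s

Energy at A: mgh₁ = (2.73)(10)(9.68) = 264.26 J
Friction loss: W_f = μ_k mg d = 36.04 J
At B: ½mv² + mgh₂ = mgh₁ − W_f
½mv² = 264.26 − 36.04 − 73.164 = 155.06 J
v = √(2 × 155.06/2.73) = 10.66 m/s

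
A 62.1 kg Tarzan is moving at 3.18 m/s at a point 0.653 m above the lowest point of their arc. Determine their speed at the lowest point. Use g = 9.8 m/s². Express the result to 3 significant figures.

By conservation of mechanical energy, ½mv₀² + mgh = ½mv²
v² = v₀² + 2gh = (3.18)² + 2(9.8)(0.653) = 22.911
v = √22.911 = 4.787 m/s

v = 4.79 m/s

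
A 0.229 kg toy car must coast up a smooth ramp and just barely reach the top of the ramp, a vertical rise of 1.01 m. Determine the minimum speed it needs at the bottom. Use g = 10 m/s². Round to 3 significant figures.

At the top it is momentarily at rest, so all KE converts to PE: ½mv² = mgh
v = √(2gh) = √(2 × 10 × 1.01) = 4.494 m/s

v = 4.49 m/s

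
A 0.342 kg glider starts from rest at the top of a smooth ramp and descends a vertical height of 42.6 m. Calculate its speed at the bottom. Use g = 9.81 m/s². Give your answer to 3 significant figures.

Mechanical energy is conserved (no friction): mgh = ½mv²
The mass cancels from both sides.
v = √(2gh) = √(2 × 9.81 × 42.6) = √835.81 = 28.91 m/s

v = 28.9 m/s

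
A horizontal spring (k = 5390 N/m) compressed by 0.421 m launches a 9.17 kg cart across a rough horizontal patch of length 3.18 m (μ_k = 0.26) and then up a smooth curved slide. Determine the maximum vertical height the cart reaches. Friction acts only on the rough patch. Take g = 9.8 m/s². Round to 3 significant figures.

Spring energy: E₀ = ½kx² = ½(5390)(0.421)² = 477.66 J
Friction: W_f = μ_k mg d = (0.26)(9.17)(9.8)(3.18) = 74.30 J
Energy at base of ramp: E = 477.66 − 74.30 = 403.36 J
At max height all remaining energy is PE: mgh = E ⇒ h = E/(mg) = 403.36/(9.17 × 9.8) = 4.488 m

h = 4.49 m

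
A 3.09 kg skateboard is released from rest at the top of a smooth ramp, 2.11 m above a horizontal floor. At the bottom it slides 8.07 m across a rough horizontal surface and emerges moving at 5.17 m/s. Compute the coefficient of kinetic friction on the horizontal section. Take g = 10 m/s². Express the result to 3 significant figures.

Applying the work–energy principle:
mgh = ½mv² + μ_k m g d
mgh = 65.199 J; ½mv² = 41.296 J
W_f = 65.199 − 41.296 = 23.90 J
μ_k = W_f/(mg·d) = 23.90/(30.90 × 8.07) = 0.09586

μ_k = 0.0959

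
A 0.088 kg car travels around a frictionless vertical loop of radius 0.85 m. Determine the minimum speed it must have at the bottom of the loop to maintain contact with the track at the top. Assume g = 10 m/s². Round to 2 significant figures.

v = 6.5 m/s

At the top: mg = mv_top²/r ⇒ v_top² = gr = 8.500 m²/s²
Energy from bottom to top (height 2r): ½mv_bot² = ½mv_top² + mg(2r)
v_bot² = gr + 4gr = 5gr = 42.50
v_bot = √(5gr) = 6.519 m/s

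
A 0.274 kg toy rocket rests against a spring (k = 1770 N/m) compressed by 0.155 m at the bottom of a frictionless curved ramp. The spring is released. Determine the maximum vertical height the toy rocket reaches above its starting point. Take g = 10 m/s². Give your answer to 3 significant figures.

All spring PE becomes gravitational PE at the highest point: ½kx² = mgh
h = kx²/(2mg) = (1770)(0.155)²/(2 × 0.274 × 10) = 7.760 m

h = 7.76 m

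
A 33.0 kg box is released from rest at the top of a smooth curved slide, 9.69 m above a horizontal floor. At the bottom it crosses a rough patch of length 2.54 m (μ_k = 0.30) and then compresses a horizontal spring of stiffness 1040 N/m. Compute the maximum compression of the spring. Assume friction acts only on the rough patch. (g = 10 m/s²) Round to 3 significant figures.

Initial energy: E₁ = mgh = (33.0)(10)(9.69) = 3197.7 J
Friction removes W_f = μ_k mg d = (0.30)(33.0)(10)(2.54) = 251.5 J
Energy reaching the spring: E = 3197.7 − 251.5 = 2946.2 J
At max compression ½kx² = E ⇒ x = √(2E/k) = √(2 × 2946.2/1040) = 2.380 m

x = 2.38 m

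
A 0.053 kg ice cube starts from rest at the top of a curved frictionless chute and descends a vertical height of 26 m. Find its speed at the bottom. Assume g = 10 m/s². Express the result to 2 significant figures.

Equating total energy at the two states: mgh = ½mv²
v = √(2gh) = √(2 × 10 × 26) = √520.00 = 22.80 m/s

v = 23 m/s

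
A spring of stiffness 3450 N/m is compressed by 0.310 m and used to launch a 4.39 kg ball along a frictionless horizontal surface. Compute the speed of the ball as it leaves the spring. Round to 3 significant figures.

Spring PE converts entirely to kinetic energy: ½kx² = ½mv²
v = x√(k/m) = 0.310 × √(3450/4.39) = 8.690 m/s

v = 8.69 m/s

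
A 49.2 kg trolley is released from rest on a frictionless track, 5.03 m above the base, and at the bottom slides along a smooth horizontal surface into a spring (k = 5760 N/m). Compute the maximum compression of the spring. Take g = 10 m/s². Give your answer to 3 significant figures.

x = 0.927 m

Energy conservation (no friction) from release to max compression: mgh = ½kx²
x = √(2mgh/k) = √(2 × 49.2 × 10 × 5.03 / 5760) = 0.9270 m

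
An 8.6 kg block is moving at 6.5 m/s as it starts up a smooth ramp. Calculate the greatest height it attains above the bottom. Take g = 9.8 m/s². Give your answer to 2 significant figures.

Setting KE at the bottom equal to PE gained: ½mv² = mgh
h = v²/(2g) = 6.5²/(2 × 9.8) = 2.156 m

h = 2.2 m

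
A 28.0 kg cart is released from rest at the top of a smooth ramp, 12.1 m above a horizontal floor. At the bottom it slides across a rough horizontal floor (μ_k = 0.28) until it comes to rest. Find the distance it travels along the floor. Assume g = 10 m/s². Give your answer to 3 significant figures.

d = 43.2 m

Energy bookkeeping (friction removes W_f = μ_k N d):
At rest all PE has been dissipated by friction: mgh = μ_k m g d
d = h/μ_k = 12.1/0.28 = 43.21 m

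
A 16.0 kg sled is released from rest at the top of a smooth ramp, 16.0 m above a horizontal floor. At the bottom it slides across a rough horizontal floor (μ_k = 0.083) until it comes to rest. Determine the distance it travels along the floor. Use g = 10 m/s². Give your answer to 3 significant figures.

d = 193 m

Energy at the top = energy at the end + work done against friction:
At rest all PE has been dissipated by friction: mgh = μ_k m g d
d = h/μ_k = 16.0/0.083 = 192.8 m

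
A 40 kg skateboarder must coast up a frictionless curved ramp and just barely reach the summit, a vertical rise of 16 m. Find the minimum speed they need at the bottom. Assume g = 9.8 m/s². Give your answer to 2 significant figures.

v = 18 m/s

At the top they are momentarily at rest, so all KE converts to PE: ½mv² = mgh
v = √(2gh) = √(2 × 9.8 × 16) = 17.71 m/s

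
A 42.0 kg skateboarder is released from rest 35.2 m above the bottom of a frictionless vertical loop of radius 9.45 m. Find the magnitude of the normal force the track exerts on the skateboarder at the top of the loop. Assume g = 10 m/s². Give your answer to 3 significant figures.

Energy from release to top (height 2r): mgh = ½mv_top² + mg(2r)
v_top² = 2g(h − 2r) = 2(10)(35.2 − 18.90) = 326.00 m²/s²
At the top, both N and weight point toward the centre: N + mg = mv_top²/r
N = m(v_top²/r − g) = 42.0(326.00/9.45 − 10) = 1029 N

N = 1030 N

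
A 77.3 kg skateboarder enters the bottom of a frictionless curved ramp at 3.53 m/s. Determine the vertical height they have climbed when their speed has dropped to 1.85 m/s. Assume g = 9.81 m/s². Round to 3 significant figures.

h = 0.461 m

Conservation of energy: ½mv₁² = ½mv₂² + mgh
h = (v₁² − v₂²)/(2g) = (3.53² − 1.85²)/(2 × 9.81) = 0.4607 m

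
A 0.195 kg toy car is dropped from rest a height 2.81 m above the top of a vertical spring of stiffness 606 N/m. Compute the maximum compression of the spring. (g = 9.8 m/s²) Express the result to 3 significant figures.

Measuring PE from the top of the relaxed spring, at max compression the car has dropped H + x with zero KE, so:
mg(H + x) = ½kx²
½(606)x² − (0.195)(9.8)x − (0.195)(9.8)(2.81) = 0
303.0x² − 1.911x − 5.370 = 0
x = [1.911 + √(3.652 + 6508.3)]/(2 × 303.0) = 0.1363 m

x = 0.136 m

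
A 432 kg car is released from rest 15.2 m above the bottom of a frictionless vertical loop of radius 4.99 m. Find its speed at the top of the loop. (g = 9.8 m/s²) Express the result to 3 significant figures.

v = 10.1 m/s

Energy conservation: mgh = ½mv_top² + mg(2r)
v_top² = 2g(h − 2r) = 2(9.8)(15.2 − 9.980) = 102.3
v_top = 10.11 m/s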